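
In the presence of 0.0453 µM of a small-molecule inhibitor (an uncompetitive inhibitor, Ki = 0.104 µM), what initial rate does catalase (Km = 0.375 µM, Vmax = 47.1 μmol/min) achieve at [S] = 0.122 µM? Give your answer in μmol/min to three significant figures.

10.4 μmol/min

α = 1 + [I]/Ki = 1 + 0.0453/0.104 = 1.436.
For an uncompetitive inhibitor, both parameters are divided by α, giving Vmax/α and Km/α: Km,app = 0.261 µM, Vmax,app = 32.8 μmol/min.
v = Vmax,app·[S]/(Km,app + [S]) = 32.8 × 0.122/(0.261 + 0.122) = 10.4 μmol/min.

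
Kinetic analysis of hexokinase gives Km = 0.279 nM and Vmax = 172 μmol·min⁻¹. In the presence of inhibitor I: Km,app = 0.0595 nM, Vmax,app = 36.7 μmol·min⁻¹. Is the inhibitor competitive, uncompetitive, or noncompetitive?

Both Km and Vmax decrease by the same factor (~4.69-fold) — characteristic of uncompetitive inhibition.

uncompetitive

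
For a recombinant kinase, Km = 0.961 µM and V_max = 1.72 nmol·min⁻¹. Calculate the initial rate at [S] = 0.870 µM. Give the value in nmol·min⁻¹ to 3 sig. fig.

v = Vmax·[S]/(Km + [S]) = 1.72 × 0.870 / (0.961 + 0.870)
  = 1.496 / 1.831 = 0.817 nmol·min⁻¹.

0.817 nmol·min⁻¹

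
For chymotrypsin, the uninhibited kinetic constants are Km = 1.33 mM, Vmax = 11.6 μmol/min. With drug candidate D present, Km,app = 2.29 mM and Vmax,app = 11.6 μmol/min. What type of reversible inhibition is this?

Km increases (1.33 → 2.29 mM) while Vmax is unchanged — the hallmark of competitive inhibition.

competitive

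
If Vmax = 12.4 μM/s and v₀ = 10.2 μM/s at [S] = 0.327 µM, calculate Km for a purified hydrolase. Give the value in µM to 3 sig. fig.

From v = Vmax[S]/(Km+[S]), Km = [S](Vmax − v)/v.
Km = 0.327 × (12.4 − 10.2) / 10.2 = 0.7194/10.2 = 0.0705 µM.

0.0705 µM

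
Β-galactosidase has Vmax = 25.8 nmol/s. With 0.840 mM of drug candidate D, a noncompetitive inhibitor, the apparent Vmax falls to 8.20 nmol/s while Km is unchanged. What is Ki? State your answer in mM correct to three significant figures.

0.391 mM

Noncompetitive: Vmax,app = Vmax/α with α = 1 + [I]/Ki.
α = Vmax/Vmax,app = 25.8/8.20 = 3.146.
Ki = [I]/(α − 1) = 0.840/2.146 = 0.391 mM.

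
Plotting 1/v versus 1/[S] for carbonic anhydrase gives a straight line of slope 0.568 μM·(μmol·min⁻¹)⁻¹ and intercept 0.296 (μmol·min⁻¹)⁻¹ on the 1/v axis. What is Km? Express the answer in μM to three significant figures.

1.92 μM

y-intercept = 1/Vmax ⇒ Vmax = 3.38 μmol·min⁻¹; slope = Km/Vmax ⇒ Km = slope × Vmax.
Km = 0.568 × 3.38 = 1.92 μM.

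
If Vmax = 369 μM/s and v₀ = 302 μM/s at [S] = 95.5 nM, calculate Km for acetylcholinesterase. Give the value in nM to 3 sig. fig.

From v = Vmax[S]/(Km+[S]), Km = [S](Vmax − v)/v.
Km = 95.5 × (369 − 302) / 302 = 6398/302 = 21.2 nM.

21.2 nM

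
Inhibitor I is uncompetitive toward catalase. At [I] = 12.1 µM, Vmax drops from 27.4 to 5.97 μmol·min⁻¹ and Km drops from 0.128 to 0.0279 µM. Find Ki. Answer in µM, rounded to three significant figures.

3.37 µM

Uncompetitive: Vmax,app = Vmax/α (and Km,app = Km/α) with α = 1 + [I]/Ki.
α = Vmax/Vmax,app = 27.4/5.97 = 4.590.
Ki = [I]/(α − 1) = 12.1/3.590 = 3.37 µM.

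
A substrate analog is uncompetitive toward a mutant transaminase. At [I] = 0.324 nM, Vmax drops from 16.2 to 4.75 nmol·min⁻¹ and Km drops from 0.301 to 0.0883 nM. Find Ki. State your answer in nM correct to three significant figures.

0.134 nM

Uncompetitive: Vmax,app = Vmax/α (and Km,app = Km/α) with α = 1 + [I]/Ki.
α = Vmax/Vmax,app = 16.2/4.75 = 3.411.
Ki = [I]/(α − 1) = 0.324/2.411 = 0.134 nM.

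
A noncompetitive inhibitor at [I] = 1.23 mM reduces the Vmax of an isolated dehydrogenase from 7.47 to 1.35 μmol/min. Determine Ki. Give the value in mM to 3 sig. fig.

Noncompetitive: Vmax,app = Vmax/α with α = 1 + [I]/Ki.
α = Vmax/Vmax,app = 7.47/1.35 = 5.533.
Since α = 1 + [I]/Ki, [I]/Ki = 5.533 − 1 = 4.533 and Ki = 1.23/4.533 = 0.271 mM.

0.271 mM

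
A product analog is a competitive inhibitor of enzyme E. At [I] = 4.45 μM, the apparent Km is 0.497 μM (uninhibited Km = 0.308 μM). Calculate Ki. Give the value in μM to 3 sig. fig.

7.25 μM

Competitive: Km,app = α·Km with α = 1 + [I]/Ki.
α = Km,app/Km = 0.497/0.308 = 1.614.
Ki = [I]/(α − 1) = 4.45/0.6136 = 7.25 μM.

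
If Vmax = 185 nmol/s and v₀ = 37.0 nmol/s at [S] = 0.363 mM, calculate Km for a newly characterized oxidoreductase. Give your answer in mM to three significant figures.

1.45 mM

From v = Vmax[S]/(Km+[S]), Km = [S](Vmax − v)/v.
Km = 0.363 × (185 − 37.0) / 37.0 = 53.72/37.0 = 1.45 mM.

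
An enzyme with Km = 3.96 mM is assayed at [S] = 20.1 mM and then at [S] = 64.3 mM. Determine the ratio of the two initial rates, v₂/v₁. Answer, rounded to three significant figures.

1.13

Since Vmax cancels, v₂/v₁ = [S]₂(Km+[S]₁) / [S]₁(Km+[S]₂).
= 64.3×(3.96+20.1) / (20.1×(3.96+64.3)) = 1547/1372 = 1.13.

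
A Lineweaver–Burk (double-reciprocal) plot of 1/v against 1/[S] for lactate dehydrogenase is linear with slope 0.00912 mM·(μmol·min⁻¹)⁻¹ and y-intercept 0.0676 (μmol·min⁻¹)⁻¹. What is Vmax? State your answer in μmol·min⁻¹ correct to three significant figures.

The y-intercept of a Lineweaver–Burk plot equals 1/Vmax, so Vmax = 1/0.0676 = 14.8 μmol·min⁻¹.

14.8 μmol·min⁻¹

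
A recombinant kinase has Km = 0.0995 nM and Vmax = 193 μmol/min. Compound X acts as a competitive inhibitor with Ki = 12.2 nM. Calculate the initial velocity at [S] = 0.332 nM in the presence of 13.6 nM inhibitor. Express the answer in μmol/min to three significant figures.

118 μmol/min

With α = 1 + [I]/Ki = 1 + 13.6/12.2 = 2.115, the competitive rate law is v = Vmax[S] / (αKm + [S]).
v = 193×0.332 / (2.115×0.0995 + 0.332) = 64.08/0.5424 = 118 μmol/min.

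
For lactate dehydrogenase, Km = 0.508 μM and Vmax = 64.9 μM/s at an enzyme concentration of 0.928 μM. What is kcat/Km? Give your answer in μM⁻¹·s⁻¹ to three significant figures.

138 μM⁻¹·s⁻¹

kcat = Vmax/[E]total = 64.9/0.928 = 69.9 s⁻¹.
kcat/Km = 69.9/0.508 = 138 μM⁻¹·s⁻¹.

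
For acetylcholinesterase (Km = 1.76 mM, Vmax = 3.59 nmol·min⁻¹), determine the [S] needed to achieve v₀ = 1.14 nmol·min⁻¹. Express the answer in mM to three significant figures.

0.819 mM

Rearranging v = Vmax[S]/(Km+[S]) gives [S] = Km·v/(Vmax − v).
[S] = 1.76 × 1.14 / (3.59 − 1.14) = 2.006/2.450 = 0.819 mM.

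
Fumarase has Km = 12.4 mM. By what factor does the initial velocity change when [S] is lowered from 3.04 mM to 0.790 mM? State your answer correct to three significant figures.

0.304

The fractional saturations are [S]/(Km+[S]) = 3.04/15.44 = 0.1969 and 0.790/13.19 = 0.05989.
v₂/v₁ is just their ratio: 0.05989/0.1969 = 0.304.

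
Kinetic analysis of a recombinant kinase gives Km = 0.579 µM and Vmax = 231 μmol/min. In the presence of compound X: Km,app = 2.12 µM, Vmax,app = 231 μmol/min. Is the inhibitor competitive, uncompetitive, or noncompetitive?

competitive

Km increases (0.579 → 2.12 µM) while Vmax is unchanged — the hallmark of competitive inhibition.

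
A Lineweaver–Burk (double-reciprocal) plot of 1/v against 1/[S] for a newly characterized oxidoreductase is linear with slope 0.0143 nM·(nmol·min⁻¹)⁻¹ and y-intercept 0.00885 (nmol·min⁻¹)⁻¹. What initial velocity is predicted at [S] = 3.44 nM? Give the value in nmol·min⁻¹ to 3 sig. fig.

The y-intercept is 1/Vmax, so Vmax = 1/0.00885 = 113 nmol·min⁻¹.
The slope is Km/Vmax, so Km = 0.0143 × 113 = 1.62 nM.
Then v = 113 × 3.44/(1.62 + 3.44) = 76.9 nmol·min⁻¹.

76.9 nmol·min⁻¹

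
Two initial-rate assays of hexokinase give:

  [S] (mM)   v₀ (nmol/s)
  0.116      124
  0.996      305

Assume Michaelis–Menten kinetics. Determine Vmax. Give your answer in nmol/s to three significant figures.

378 nmol/s

In reciprocal form, 1/v = (Km/Vmax)·(1/[S]) + 1/Vmax. The two points give (1/[S], 1/v) = (8.621, 0.008065) and (1.004, 0.003279).
Slope = (0.008065 − 0.003279)/(8.621 − 1.004) = 0.0006283; intercept = 0.008065 − 0.0006283×8.621 = 0.002648.
Vmax = 1/intercept = 378 nmol/s; Km = slope × Vmax = 0.0006283 × 378 = 0.237 mM.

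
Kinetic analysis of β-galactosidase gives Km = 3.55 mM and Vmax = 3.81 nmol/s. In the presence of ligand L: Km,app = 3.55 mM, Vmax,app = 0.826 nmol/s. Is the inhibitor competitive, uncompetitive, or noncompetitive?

Vmax decreases (3.81 → 0.826 nmol/s) while Km is unchanged — pure noncompetitive inhibition.

noncompetitive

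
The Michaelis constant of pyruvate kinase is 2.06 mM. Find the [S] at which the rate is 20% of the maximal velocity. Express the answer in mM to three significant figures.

v/Vmax = [S]/(Km+[S]) = 0.2, so [S] = Km·0.2/(1 − 0.2) = 2.06 × 0.2500.
[S] = 0.515 mM.

0.515 mM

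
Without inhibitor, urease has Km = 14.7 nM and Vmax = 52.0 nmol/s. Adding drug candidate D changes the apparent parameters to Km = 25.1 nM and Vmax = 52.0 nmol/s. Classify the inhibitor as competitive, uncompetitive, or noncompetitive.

Km increases (14.7 → 25.1 nM) while Vmax is unchanged — the hallmark of competitive inhibition.

competitive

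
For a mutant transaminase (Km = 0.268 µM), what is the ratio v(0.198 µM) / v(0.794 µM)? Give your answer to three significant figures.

0.568

The fractional saturations are [S]/(Km+[S]) = 0.794/1.062 = 0.7476 and 0.198/0.4660 = 0.4249.
v₂/v₁ is just their ratio: 0.4249/0.7476 = 0.568.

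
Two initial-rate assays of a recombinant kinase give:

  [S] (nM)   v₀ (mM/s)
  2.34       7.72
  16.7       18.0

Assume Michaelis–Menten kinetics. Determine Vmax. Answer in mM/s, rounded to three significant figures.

23.0 mM/s

From v = Vmax[S]/(Km+[S]), each point gives Vmax = v(Km+[S])/[S].
Equating: 7.72(Km+2.34)/2.34 = 18.0(Km+16.7)/16.7.
3.299·Km + 7.72 = 1.078·Km + 18.0, so (3.299 − 1.078)·Km = 18.0 − 7.72.
Km = 10.28/2.221 = 4.63 nM; then Vmax = 7.72(4.63+2.34)/2.34 = 23.0 mM/s.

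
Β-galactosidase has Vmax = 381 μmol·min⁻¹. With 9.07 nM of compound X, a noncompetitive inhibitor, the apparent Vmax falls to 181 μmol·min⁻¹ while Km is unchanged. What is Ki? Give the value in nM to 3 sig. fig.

Noncompetitive: Vmax,app = Vmax/α with α = 1 + [I]/Ki.
α = Vmax/Vmax,app = 381/181 = 2.105.
Ki = [I]/(α − 1) = 9.07/1.105 = 8.21 nM.

8.21 nM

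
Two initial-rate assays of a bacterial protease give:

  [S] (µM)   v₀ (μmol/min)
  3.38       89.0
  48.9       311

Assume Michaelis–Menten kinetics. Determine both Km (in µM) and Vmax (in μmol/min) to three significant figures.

Km = 11.1 µM; Vmax = 382 μmol/min

From v = Vmax[S]/(Km+[S]), each point gives Vmax = v(Km+[S])/[S].
Equating: 89.0(Km+3.38)/3.38 = 311(Km+48.9)/48.9.
26.33·Km + 89.0 = 6.360·Km + 311, so (26.33 − 6.360)·Km = 311 − 89.0.
Km = 222.0/19.97 = 11.1 µM; then Vmax = 89.0(11.1+3.38)/3.38 = 382 μmol/min.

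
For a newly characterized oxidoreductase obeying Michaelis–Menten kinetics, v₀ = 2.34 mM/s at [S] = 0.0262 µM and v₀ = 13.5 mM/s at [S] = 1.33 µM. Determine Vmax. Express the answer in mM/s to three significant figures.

In reciprocal form, 1/v = (Km/Vmax)·(1/[S]) + 1/Vmax. The two points give (1/[S], 1/v) = (38.17, 0.4274) and (0.7519, 0.07407).
Slope = (0.4274 − 0.07407)/(38.17 − 0.7519) = 0.009442; intercept = 0.4274 − 0.009442×38.17 = 0.06697.
Vmax = 1/intercept = 14.9 mM/s; Km = slope × Vmax = 0.009442 × 14.9 = 0.141 µM.

14.9 mM/s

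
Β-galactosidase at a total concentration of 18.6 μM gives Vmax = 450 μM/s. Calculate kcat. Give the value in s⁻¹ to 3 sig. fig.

kcat = Vmax/[E]total = 450 μM/s / 18.6 μM = 24.2 s⁻¹.

24.2 s⁻¹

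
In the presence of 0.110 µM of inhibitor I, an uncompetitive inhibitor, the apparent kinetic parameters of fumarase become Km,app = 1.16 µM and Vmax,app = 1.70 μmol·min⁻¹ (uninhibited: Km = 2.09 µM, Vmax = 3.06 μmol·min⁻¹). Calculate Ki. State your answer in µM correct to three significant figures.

0.137 µM

Uncompetitive: Vmax,app = Vmax/α (and Km,app = Km/α) with α = 1 + [I]/Ki.
α = Vmax/Vmax,app = 3.06/1.70 = 1.800.
Ki = [I]/(α − 1) = 0.110/0.8000 = 0.137 µM.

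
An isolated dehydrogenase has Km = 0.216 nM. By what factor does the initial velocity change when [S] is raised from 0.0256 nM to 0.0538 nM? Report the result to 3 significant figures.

Since Vmax cancels, v₂/v₁ = [S]₂(Km+[S]₁) / [S]₁(Km+[S]₂).
= 0.0538×(0.216+0.0256) / (0.0256×(0.216+0.0538)) = 0.01300/0.006907 = 1.88.

1.88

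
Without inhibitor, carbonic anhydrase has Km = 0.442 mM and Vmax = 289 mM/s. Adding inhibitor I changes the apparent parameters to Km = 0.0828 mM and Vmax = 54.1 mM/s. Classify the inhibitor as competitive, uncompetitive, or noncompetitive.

Both Km and Vmax decrease by the same factor (~5.34-fold) — characteristic of uncompetitive inhibition.

uncompetitive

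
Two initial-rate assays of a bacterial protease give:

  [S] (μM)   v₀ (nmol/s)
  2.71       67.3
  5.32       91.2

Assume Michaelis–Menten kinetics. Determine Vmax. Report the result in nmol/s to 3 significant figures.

144 nmol/s

In reciprocal form, 1/v = (Km/Vmax)·(1/[S]) + 1/Vmax. The two points give (1/[S], 1/v) = (0.3690, 0.01486) and (0.1880, 0.01096).
Slope = (0.01486 − 0.01096)/(0.3690 − 0.1880) = 0.02151; intercept = 0.01486 − 0.02151×0.3690 = 0.006922.
Vmax = 1/intercept = 144 nmol/s; Km = slope × Vmax = 0.02151 × 144 = 3.11 μM.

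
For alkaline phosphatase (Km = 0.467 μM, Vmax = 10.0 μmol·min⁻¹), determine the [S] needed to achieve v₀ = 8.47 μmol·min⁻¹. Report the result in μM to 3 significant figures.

2.59 μM

Rearranging v = Vmax[S]/(Km+[S]) gives [S] = Km·v/(Vmax − v).
[S] = 0.467 × 8.47 / (10.0 − 8.47) = 3.955/1.530 = 2.59 μM.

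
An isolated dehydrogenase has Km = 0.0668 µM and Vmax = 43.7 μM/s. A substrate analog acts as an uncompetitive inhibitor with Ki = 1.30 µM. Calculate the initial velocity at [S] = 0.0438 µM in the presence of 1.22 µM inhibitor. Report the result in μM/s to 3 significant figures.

α = 1 + [I]/Ki = 1 + 1.22/1.30 = 1.938.
For an uncompetitive inhibitor, both parameters are divided by α, giving Vmax/α and Km/α: Km,app = 0.0345 µM, Vmax,app = 22.5 μM/s.
v = Vmax,app·[S]/(Km,app + [S]) = 22.5 × 0.0438/(0.0345 + 0.0438) = 12.6 μM/s.

12.6 μM/s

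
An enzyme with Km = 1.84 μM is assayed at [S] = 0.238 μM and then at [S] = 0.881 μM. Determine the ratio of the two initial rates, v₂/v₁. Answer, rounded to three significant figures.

Since Vmax cancels, v₂/v₁ = [S]₂(Km+[S]₁) / [S]₁(Km+[S]₂).
= 0.881×(1.84+0.238) / (0.238×(1.84+0.881)) = 1.831/0.6476 = 2.83.

2.83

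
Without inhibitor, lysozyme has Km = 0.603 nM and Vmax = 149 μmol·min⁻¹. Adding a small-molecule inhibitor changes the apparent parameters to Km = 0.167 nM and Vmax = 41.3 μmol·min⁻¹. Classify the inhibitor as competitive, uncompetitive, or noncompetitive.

uncompetitive

Both Km and Vmax decrease by the same factor (~3.61-fold) — characteristic of uncompetitive inhibition.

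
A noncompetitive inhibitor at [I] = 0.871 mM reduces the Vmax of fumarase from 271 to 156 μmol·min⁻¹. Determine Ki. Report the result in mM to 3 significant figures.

Noncompetitive: Vmax,app = Vmax/α with α = 1 + [I]/Ki.
α = Vmax/Vmax,app = 271/156 = 1.737.
Ki = [I]/(α − 1) = 0.871/0.7372 = 1.18 mM.

1.18 mM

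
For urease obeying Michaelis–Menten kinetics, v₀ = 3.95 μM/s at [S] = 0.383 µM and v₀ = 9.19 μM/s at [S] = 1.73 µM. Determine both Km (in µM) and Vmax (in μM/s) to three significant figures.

In reciprocal form, 1/v = (Km/Vmax)·(1/[S]) + 1/Vmax. The two points give (1/[S], 1/v) = (2.611, 0.2532) and (0.5780, 0.1088).
Slope = (0.2532 − 0.1088)/(2.611 − 0.5780) = 0.07101; intercept = 0.2532 − 0.07101×2.611 = 0.06777.
Vmax = 1/intercept = 14.8 μM/s; Km = slope × Vmax = 0.07101 × 14.8 = 1.05 µM.

Km = 1.05 µM; Vmax = 14.8 μM/s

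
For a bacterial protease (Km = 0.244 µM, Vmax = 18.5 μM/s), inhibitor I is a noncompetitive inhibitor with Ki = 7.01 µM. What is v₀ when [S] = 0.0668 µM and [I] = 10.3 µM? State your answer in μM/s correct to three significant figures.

With α = 1 + [I]/Ki = 1 + 10.3/7.01 = 2.469, the noncompetitive rate law is v = (Vmax/α)·[S] / (Km + [S]).
v = (18.5/2.469)×0.0668 / (0.244 + 0.0668) = 0.5005/0.3108 = 1.61 μM/s.

1.61 μM/s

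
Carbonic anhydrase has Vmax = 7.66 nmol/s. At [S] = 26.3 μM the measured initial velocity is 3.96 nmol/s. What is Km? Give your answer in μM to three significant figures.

From v = Vmax[S]/(Km+[S]), Km = [S](Vmax − v)/v.
Km = 26.3 × (7.66 − 3.96) / 3.96 = 97.31/3.96 = 24.6 μM.

24.6 μM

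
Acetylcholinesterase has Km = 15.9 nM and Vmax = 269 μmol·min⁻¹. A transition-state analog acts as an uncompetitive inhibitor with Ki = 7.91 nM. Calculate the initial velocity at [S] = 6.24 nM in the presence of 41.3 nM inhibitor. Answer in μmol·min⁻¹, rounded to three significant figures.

α = 1 + [I]/Ki = 1 + 41.3/7.91 = 6.221.
For an uncompetitive inhibitor, both parameters are divided by α, giving Vmax/α and Km/α: Km,app = 2.56 nM, Vmax,app = 43.2 μmol·min⁻¹.
v = Vmax,app·[S]/(Km,app + [S]) = 43.2 × 6.24/(2.56 + 6.24) = 30.7 μmol·min⁻¹.

30.7 μmol·min⁻¹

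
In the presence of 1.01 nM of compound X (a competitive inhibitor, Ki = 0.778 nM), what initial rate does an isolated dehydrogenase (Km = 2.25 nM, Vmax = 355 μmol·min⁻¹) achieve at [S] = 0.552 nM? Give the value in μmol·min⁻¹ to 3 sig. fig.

34.2 μmol·min⁻¹

α = 1 + [I]/Ki = 1 + 1.01/0.778 = 2.298.
For a competitive inhibitor, Vmax is unchanged and the apparent Km becomes α·Km: Km,app = 5.17 nM, Vmax,app = 355 μmol·min⁻¹.
v = Vmax,app·[S]/(Km,app + [S]) = 355 × 0.552/(5.17 + 0.552) = 34.2 μmol·min⁻¹.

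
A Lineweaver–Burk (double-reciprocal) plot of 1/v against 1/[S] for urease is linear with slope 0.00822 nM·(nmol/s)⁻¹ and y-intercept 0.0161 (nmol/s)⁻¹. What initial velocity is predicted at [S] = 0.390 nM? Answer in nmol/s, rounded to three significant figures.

The y-intercept is 1/Vmax, so Vmax = 1/0.0161 = 62.1 nmol/s.
The slope is Km/Vmax, so Km = 0.00822 × 62.1 = 0.511 nM.
Then v = 62.1 × 0.390/(0.511 + 0.390) = 26.9 nmol/s.

26.9 nmol/s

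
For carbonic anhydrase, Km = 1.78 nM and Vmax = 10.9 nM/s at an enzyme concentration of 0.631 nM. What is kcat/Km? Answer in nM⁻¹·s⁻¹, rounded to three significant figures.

9.70 nM⁻¹·s⁻¹

kcat = Vmax/[E]total = 10.9/0.631 = 17.3 s⁻¹.
kcat/Km = 17.3/1.78 = 9.70 nM⁻¹·s⁻¹.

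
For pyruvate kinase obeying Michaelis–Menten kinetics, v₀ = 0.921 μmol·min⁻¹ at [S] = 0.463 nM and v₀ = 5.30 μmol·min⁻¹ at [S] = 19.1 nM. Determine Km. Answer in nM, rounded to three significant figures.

2.56 nM

In reciprocal form, 1/v = (Km/Vmax)·(1/[S]) + 1/Vmax. The two points give (1/[S], 1/v) = (2.160, 1.086) and (0.05236, 0.1887).
Slope = (1.086 − 0.1887)/(2.160 − 0.05236) = 0.4257; intercept = 1.086 − 0.4257×2.160 = 0.1664.
Vmax = 1/intercept = 6.01 μmol·min⁻¹; Km = slope × Vmax = 0.4257 × 6.01 = 2.56 nM.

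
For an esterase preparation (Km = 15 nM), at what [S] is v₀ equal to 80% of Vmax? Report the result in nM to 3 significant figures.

v/Vmax = [S]/(Km+[S]) = 0.8, so [S] = Km·0.8/(1 − 0.8) = 15 × 4.000.
[S] = 60.0 nM.

60.0 nM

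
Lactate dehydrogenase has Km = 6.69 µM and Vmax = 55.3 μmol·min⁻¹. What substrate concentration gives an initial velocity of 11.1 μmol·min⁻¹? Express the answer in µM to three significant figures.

1.68 µM

Rearranging v = Vmax[S]/(Km+[S]) gives [S] = Km·v/(Vmax − v).
[S] = 6.69 × 11.1 / (55.3 − 11.1) = 74.26/44.20 = 1.68 µM.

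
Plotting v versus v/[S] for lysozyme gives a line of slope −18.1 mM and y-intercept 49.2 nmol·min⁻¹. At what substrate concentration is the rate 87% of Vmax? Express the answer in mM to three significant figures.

121 mM

The Eadie–Hofstee slope gives Km = 18.1 mM (slope = −Km).
v/Vmax = [S]/(Km+[S]) = 0.87 ⇒ [S] = Km·0.87/(1−0.87) = 18.1 × 6.692 = 121 mM.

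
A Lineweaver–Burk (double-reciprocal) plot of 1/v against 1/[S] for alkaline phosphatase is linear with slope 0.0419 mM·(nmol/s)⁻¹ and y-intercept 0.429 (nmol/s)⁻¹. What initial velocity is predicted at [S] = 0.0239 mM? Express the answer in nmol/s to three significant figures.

0.458 nmol/s

The y-intercept is 1/Vmax, so Vmax = 1/0.429 = 2.33 nmol/s.
The slope is Km/Vmax, so Km = 0.0419 × 2.33 = 0.0977 mM.
Then v = 2.33 × 0.0239/(0.0977 + 0.0239) = 0.458 nmol/s.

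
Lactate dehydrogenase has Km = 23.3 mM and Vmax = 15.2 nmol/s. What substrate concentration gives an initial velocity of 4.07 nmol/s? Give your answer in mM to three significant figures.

8.52 mM

The required fractional saturation is v/Vmax = 4.07/15.2 = 0.2678.
Then [S]/(Km+[S]) = 0.2678 ⇒ [S] = 23.3 × 0.2678/(1 − 0.2678) = 8.52 mM.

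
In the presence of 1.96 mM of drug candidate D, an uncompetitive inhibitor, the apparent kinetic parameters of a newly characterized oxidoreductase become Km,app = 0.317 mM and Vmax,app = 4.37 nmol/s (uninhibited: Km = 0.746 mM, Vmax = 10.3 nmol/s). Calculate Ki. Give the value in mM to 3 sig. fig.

Uncompetitive: Vmax,app = Vmax/α (and Km,app = Km/α) with α = 1 + [I]/Ki.
α = Vmax/Vmax,app = 10.3/4.37 = 2.357.
Ki = [I]/(α − 1) = 1.96/1.357 = 1.44 mM.

1.44 mM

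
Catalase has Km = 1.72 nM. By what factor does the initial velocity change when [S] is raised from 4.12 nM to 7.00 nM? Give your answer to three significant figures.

The fractional saturations are [S]/(Km+[S]) = 4.12/5.840 = 0.7055 and 7.00/8.720 = 0.8028.
v₂/v₁ is just their ratio: 0.8028/0.7055 = 1.14.

1.14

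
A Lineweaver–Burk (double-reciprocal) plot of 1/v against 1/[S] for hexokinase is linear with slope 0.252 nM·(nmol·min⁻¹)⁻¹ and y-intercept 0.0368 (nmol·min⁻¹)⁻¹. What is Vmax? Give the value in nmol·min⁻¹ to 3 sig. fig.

The y-intercept of a Lineweaver–Burk plot equals 1/Vmax, so Vmax = 1/0.0368 = 27.2 nmol·min⁻¹.

27.2 nmol·min⁻¹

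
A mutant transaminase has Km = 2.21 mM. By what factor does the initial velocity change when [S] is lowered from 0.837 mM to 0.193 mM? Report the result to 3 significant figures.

The fractional saturations are [S]/(Km+[S]) = 0.837/3.047 = 0.2747 and 0.193/2.403 = 0.08032.
v₂/v₁ is just their ratio: 0.08032/0.2747 = 0.292.

0.292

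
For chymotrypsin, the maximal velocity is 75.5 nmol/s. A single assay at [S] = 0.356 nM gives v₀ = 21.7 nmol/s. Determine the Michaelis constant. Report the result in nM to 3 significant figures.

v/Vmax = 21.7/75.5 = 0.2874 = [S]/(Km+[S]).
So Km + [S] = [S]/0.2874 = 1.239 nM, giving Km = 1.239 − 0.356 = 0.883 nM.

0.883 nM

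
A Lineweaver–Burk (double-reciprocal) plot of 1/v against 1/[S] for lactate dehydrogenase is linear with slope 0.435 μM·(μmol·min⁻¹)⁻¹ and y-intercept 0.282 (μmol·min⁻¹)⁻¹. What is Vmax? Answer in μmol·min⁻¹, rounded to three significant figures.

The y-intercept of a Lineweaver–Burk plot equals 1/Vmax, so Vmax = 1/0.282 = 3.55 μmol·min⁻¹.

3.55 μmol·min⁻¹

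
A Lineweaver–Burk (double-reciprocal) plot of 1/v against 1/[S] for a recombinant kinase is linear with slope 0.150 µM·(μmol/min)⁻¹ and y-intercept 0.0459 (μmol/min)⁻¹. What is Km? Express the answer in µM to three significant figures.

3.27 µM

y-intercept = 1/Vmax ⇒ Vmax = 21.8 μmol/min; slope = Km/Vmax ⇒ Km = slope × Vmax.
Km = 0.150 × 21.8 = 3.27 µM.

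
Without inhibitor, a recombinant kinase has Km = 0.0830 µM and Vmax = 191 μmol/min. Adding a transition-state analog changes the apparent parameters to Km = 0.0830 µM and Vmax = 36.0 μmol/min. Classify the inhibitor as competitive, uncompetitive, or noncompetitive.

Vmax decreases (191 → 36.0 μmol/min) while Km is unchanged — pure noncompetitive inhibition.

noncompetitive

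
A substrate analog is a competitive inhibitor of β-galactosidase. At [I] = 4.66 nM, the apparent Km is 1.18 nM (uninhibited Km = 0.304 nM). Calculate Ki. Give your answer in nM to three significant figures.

1.62 nM

Competitive: Km,app = α·Km with α = 1 + [I]/Ki.
α = Km,app/Km = 1.18/0.304 = 3.882.
Ki = [I]/(α − 1) = 4.66/2.882 = 1.62 nM.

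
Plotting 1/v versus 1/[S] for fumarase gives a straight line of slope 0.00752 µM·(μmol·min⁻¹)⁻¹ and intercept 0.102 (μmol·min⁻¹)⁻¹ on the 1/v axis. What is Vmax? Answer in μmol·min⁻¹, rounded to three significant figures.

9.80 μmol·min⁻¹

The y-intercept of a Lineweaver–Burk plot equals 1/Vmax, so Vmax = 1/0.102 = 9.80 μmol·min⁻¹.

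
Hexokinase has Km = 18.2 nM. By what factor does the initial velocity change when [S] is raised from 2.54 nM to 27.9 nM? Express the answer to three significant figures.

Since Vmax cancels, v₂/v₁ = [S]₂(Km+[S]₁) / [S]₁(Km+[S]₂).
= 27.9×(18.2+2.54) / (2.54×(18.2+27.9)) = 578.6/117.1 = 4.94.

4.94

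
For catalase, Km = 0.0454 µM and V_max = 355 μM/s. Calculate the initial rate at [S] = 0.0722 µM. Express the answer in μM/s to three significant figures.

218 μM/s

[S]/(Km+[S]) = 0.0722/0.1176 = 0.6139, the fractional saturation.
v = 0.6139 × Vmax = 0.6139 × 355 = 218 μM/s.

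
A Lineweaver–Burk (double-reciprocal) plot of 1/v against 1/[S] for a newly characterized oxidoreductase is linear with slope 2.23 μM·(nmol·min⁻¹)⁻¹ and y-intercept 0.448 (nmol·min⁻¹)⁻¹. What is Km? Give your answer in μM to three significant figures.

y-intercept = 1/Vmax ⇒ Vmax = 2.23 nmol·min⁻¹; slope = Km/Vmax ⇒ Km = slope × Vmax.
Km = 2.23 × 2.23 = 4.98 μM.

4.98 μM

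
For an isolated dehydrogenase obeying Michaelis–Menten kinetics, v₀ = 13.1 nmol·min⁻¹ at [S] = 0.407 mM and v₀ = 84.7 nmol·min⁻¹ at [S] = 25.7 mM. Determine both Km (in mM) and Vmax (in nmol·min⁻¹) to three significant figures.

From v = Vmax[S]/(Km+[S]), each point gives Vmax = v(Km+[S])/[S].
Equating: 13.1(Km+0.407)/0.407 = 84.7(Km+25.7)/25.7.
32.19·Km + 13.1 = 3.296·Km + 84.7, so (32.19 − 3.296)·Km = 84.7 − 13.1.
Km = 71.60/28.89 = 2.48 mM; then Vmax = 13.1(2.48+0.407)/0.407 = 92.9 nmol·min⁻¹.

Km = 2.48 mM; Vmax = 92.9 nmol·min⁻¹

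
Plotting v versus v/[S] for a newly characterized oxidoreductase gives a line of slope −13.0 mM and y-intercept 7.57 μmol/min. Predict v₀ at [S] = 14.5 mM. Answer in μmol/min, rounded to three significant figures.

In the Eadie–Hofstee form v = Vmax − Km·(v/[S]), the slope is −Km and the intercept is Vmax, so Km = 13.0 mM and Vmax = 7.57 μmol/min.
v = 7.57 × 14.5/(13.0 + 14.5) = 3.99 μmol/min.

3.99 μmol/min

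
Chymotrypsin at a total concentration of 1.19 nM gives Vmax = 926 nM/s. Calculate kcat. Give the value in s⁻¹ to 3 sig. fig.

kcat = Vmax/[E]total = 926 nM/s / 1.19 nM = 778 s⁻¹.

778 s⁻¹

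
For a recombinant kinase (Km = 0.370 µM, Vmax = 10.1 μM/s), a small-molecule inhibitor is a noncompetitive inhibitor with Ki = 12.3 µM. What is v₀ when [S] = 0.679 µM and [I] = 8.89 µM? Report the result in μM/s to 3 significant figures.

With α = 1 + [I]/Ki = 1 + 8.89/12.3 = 1.723, the noncompetitive rate law is v = (Vmax/α)·[S] / (Km + [S]).
v = (10.1/1.723)×0.679 / (0.370 + 0.679) = 3.981/1.049 = 3.79 μM/s.

3.79 μM/s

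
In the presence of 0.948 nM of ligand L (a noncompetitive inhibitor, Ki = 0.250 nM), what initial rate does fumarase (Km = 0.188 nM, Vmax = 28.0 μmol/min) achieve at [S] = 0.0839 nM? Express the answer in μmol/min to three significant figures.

1.80 μmol/min

α = 1 + [I]/Ki = 1 + 0.948/0.250 = 4.792.
For a noncompetitive inhibitor, Vmax is reduced to Vmax/α while Km is unchanged: Km,app = 0.188 nM, Vmax,app = 5.84 μmol/min.
v = Vmax,app·[S]/(Km,app + [S]) = 5.84 × 0.0839/(0.188 + 0.0839) = 1.80 μmol/min.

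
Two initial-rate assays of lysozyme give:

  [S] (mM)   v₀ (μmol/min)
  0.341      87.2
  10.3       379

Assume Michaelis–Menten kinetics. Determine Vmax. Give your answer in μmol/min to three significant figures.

428 μmol/min

In reciprocal form, 1/v = (Km/Vmax)·(1/[S]) + 1/Vmax. The two points give (1/[S], 1/v) = (2.933, 0.01147) and (0.09709, 0.002639).
Slope = (0.01147 − 0.002639)/(2.933 − 0.09709) = 0.003114; intercept = 0.01147 − 0.003114×2.933 = 0.002336.
Vmax = 1/intercept = 428 μmol/min; Km = slope × Vmax = 0.003114 × 428 = 1.33 mM.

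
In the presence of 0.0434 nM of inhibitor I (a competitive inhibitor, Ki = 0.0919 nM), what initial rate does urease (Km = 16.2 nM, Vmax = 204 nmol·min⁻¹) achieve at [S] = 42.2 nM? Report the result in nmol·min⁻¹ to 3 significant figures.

α = 1 + [I]/Ki = 1 + 0.0434/0.0919 = 1.472.
For a competitive inhibitor, Vmax is unchanged and the apparent Km becomes α·Km: Km,app = 23.9 nM, Vmax,app = 204 nmol·min⁻¹.
v = Vmax,app·[S]/(Km,app + [S]) = 204 × 42.2/(23.9 + 42.2) = 130 nmol·min⁻¹.

130 nmol·min⁻¹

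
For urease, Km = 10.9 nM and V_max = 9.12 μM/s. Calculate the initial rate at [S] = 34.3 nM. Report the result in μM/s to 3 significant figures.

v = Vmax·[S]/(Km + [S]) = 9.12 × 34.3 / (10.9 + 34.3)
  = 312.8 / 45.20 = 6.92 μM/s.

6.92 μM/s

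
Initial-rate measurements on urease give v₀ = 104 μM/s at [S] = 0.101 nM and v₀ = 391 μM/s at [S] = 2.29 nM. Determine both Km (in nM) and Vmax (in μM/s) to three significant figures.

From v = Vmax[S]/(Km+[S]), each point gives Vmax = v(Km+[S])/[S].
Equating: 104(Km+0.101)/0.101 = 391(Km+2.29)/2.29.
1030·Km + 104 = 170.7·Km + 391, so (1030 − 170.7)·Km = 391 − 104.
Km = 287.0/859.0 = 0.334 nM; then Vmax = 104(0.334+0.101)/0.101 = 448 μM/s.

Km = 0.334 nM; Vmax = 448 μM/s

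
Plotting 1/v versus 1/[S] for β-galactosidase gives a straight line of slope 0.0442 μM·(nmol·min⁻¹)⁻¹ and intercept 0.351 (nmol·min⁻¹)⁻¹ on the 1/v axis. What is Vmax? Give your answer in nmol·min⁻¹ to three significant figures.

2.85 nmol·min⁻¹

The y-intercept of a Lineweaver–Burk plot equals 1/Vmax, so Vmax = 1/0.351 = 2.85 nmol·min⁻¹.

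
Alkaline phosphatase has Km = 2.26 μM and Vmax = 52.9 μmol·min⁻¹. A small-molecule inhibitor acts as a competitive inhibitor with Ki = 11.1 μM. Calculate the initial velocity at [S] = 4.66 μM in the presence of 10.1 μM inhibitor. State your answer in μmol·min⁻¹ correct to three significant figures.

27.5 μmol·min⁻¹

With α = 1 + [I]/Ki = 1 + 10.1/11.1 = 1.910, the competitive rate law is v = Vmax[S] / (αKm + [S]).
v = 52.9×4.66 / (1.910×2.26 + 4.66) = 246.5/8.976 = 27.5 μmol·min⁻¹.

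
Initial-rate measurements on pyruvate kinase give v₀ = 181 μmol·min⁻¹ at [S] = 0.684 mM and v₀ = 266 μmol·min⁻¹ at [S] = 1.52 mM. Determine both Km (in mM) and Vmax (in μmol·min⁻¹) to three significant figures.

Km = 0.948 mM; Vmax = 432 μmol·min⁻¹

In reciprocal form, 1/v = (Km/Vmax)·(1/[S]) + 1/Vmax. The two points give (1/[S], 1/v) = (1.462, 0.005525) and (0.6579, 0.003759).
Slope = (0.005525 − 0.003759)/(1.462 − 0.6579) = 0.002196; intercept = 0.005525 − 0.002196×1.462 = 0.002315.
Vmax = 1/intercept = 432 μmol·min⁻¹; Km = slope × Vmax = 0.002196 × 432 = 0.948 mM.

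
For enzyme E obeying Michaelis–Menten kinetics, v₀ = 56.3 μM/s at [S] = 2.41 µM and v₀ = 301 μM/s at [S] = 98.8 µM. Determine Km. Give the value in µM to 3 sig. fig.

12.0 µM

From v = Vmax[S]/(Km+[S]), each point gives Vmax = v(Km+[S])/[S].
Equating: 56.3(Km+2.41)/2.41 = 301(Km+98.8)/98.8.
23.36·Km + 56.3 = 3.047·Km + 301, so (23.36 − 3.047)·Km = 301 − 56.3.
Km = 244.7/20.31 = 12.0 µM; then Vmax = 56.3(12.0+2.41)/2.41 = 338 μM/s.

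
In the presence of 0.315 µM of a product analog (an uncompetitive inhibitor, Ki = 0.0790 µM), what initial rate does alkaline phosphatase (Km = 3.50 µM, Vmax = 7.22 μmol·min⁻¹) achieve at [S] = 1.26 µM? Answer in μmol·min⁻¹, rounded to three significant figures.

With α = 1 + [I]/Ki = 1 + 0.315/0.0790 = 4.987, the uncompetitive rate law is v = (Vmax/α)·[S] / (Km/α + [S]).
v = (7.22/4.987)×1.26 / (3.50/4.987 + 1.26) = 1.824/1.962 = 0.930 μmol·min⁻¹.

0.930 μmol·min⁻¹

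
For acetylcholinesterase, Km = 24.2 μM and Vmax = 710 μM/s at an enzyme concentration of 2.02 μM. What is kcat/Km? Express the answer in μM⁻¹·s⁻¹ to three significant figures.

kcat = Vmax/[E]total = 710/2.02 = 351 s⁻¹.
kcat/Km = 351/24.2 = 14.5 μM⁻¹·s⁻¹.

14.5 μM⁻¹·s⁻¹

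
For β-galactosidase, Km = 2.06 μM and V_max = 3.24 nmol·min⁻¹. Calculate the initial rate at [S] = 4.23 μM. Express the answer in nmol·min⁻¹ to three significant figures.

2.18 nmol·min⁻¹

v = Vmax·[S]/(Km + [S]) = 3.24 × 4.23 / (2.06 + 4.23)
  = 13.71 / 6.290 = 2.18 nmol·min⁻¹.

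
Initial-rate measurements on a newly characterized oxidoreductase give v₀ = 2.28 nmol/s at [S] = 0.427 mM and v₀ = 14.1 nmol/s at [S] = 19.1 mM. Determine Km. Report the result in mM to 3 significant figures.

In reciprocal form, 1/v = (Km/Vmax)·(1/[S]) + 1/Vmax. The two points give (1/[S], 1/v) = (2.342, 0.4386) and (0.05236, 0.07092).
Slope = (0.4386 − 0.07092)/(2.342 − 0.05236) = 0.1606; intercept = 0.4386 − 0.1606×2.342 = 0.06251.
Vmax = 1/intercept = 16.0 nmol/s; Km = slope × Vmax = 0.1606 × 16.0 = 2.57 mM.

2.57 mM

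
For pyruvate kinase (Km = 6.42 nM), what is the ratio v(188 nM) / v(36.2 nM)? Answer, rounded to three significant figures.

1.14

Since Vmax cancels, v₂/v₁ = [S]₂(Km+[S]₁) / [S]₁(Km+[S]₂).
= 188×(6.42+36.2) / (36.2×(6.42+188)) = 8013/7038 = 1.14.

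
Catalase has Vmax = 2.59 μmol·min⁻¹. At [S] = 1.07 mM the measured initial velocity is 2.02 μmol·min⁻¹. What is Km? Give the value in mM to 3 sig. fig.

0.302 mM

From v = Vmax[S]/(Km+[S]), Km = [S](Vmax − v)/v.
Km = 1.07 × (2.59 − 2.02) / 2.02 = 0.6099/2.02 = 0.302 mM.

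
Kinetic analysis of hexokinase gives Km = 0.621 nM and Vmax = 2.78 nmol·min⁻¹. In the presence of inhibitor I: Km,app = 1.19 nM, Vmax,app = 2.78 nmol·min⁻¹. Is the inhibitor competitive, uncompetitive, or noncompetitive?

competitive

Km increases (0.621 → 1.19 nM) while Vmax is unchanged — the hallmark of competitive inhibition.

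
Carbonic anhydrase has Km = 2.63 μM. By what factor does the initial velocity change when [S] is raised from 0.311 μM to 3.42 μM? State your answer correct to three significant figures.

5.35

Since Vmax cancels, v₂/v₁ = [S]₂(Km+[S]₁) / [S]₁(Km+[S]₂).
= 3.42×(2.63+0.311) / (0.311×(2.63+3.42)) = 10.06/1.882 = 5.35.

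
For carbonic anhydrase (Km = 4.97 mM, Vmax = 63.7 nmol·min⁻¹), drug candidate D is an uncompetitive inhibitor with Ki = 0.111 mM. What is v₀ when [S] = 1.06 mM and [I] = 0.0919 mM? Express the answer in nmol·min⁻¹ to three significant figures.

With α = 1 + [I]/Ki = 1 + 0.0919/0.111 = 1.828, the uncompetitive rate law is v = (Vmax/α)·[S] / (Km/α + [S]).
v = (63.7/1.828)×1.06 / (4.97/1.828 + 1.06) = 36.94/3.779 = 9.78 nmol·min⁻¹.

9.78 nmol·min⁻¹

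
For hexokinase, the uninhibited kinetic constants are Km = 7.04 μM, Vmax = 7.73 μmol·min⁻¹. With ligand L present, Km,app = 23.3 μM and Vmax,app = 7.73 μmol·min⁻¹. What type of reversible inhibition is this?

competitive

Km increases (7.04 → 23.3 μM) while Vmax is unchanged — the hallmark of competitive inhibition.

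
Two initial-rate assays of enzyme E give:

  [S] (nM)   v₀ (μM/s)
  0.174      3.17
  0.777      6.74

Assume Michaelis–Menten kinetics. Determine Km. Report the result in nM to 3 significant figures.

0.374 nM

From v = Vmax[S]/(Km+[S]), each point gives Vmax = v(Km+[S])/[S].
Equating: 3.17(Km+0.174)/0.174 = 6.74(Km+0.777)/0.777.
18.22·Km + 3.17 = 8.674·Km + 6.74, so (18.22 − 8.674)·Km = 6.74 − 3.17.
Km = 3.570/9.544 = 0.374 nM; then Vmax = 3.17(0.374+0.174)/0.174 = 9.98 μM/s.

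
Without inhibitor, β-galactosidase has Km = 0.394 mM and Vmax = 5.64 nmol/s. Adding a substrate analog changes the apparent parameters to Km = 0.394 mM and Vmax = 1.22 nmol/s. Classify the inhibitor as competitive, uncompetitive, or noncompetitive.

Vmax decreases (5.64 → 1.22 nmol/s) while Km is unchanged — pure noncompetitive inhibition.

noncompetitive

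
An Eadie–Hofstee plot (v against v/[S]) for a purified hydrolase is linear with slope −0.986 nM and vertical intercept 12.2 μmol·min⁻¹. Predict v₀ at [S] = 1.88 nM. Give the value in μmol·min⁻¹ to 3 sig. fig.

8.00 μmol·min⁻¹

In the Eadie–Hofstee form v = Vmax − Km·(v/[S]), the slope is −Km and the intercept is Vmax, so Km = 0.986 nM and Vmax = 12.2 μmol·min⁻¹.
v = 12.2 × 1.88/(0.986 + 1.88) = 8.00 μmol·min⁻¹.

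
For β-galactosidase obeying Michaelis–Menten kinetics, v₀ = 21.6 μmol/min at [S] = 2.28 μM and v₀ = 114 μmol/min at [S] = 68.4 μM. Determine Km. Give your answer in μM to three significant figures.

From v = Vmax[S]/(Km+[S]), each point gives Vmax = v(Km+[S])/[S].
Equating: 21.6(Km+2.28)/2.28 = 114(Km+68.4)/68.4.
9.474·Km + 21.6 = 1.667·Km + 114, so (9.474 − 1.667)·Km = 114 − 21.6.
Km = 92.40/7.807 = 11.8 μM; then Vmax = 21.6(11.8+2.28)/2.28 = 134 μmol/min.

11.8 μM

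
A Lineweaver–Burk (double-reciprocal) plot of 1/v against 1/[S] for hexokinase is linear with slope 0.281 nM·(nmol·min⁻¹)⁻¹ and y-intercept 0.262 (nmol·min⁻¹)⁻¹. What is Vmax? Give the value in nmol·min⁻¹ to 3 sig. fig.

3.82 nmol·min⁻¹

The y-intercept of a Lineweaver–Burk plot equals 1/Vmax, so Vmax = 1/0.262 = 3.82 nmol·min⁻¹.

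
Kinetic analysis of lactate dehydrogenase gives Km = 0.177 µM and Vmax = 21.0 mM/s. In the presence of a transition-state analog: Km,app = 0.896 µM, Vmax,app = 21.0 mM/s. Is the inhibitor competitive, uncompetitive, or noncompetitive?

competitive

Km increases (0.177 → 0.896 µM) while Vmax is unchanged — the hallmark of competitive inhibition.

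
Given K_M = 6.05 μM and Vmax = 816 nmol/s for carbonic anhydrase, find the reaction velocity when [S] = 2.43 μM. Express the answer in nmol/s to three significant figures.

v = Vmax·[S]/(Km + [S]) = 816 × 2.43 / (6.05 + 2.43)
  = 1983 / 8.480 = 234 nmol/s.

234 nmol/s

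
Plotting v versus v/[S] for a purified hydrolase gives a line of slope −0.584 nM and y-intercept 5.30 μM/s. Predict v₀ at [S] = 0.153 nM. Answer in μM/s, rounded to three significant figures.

1.10 μM/s

In the Eadie–Hofstee form v = Vmax − Km·(v/[S]), the slope is −Km and the intercept is Vmax, so Km = 0.584 nM and Vmax = 5.30 μM/s.
v = 5.30 × 0.153/(0.584 + 0.153) = 1.10 μM/s.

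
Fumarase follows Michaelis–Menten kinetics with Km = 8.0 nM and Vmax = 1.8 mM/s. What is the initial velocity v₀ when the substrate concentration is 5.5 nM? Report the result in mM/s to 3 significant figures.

0.733 mM/s

[S]/(Km+[S]) = 5.5/13.50 = 0.4074, the fractional saturation.
v = 0.4074 × Vmax = 0.4074 × 1.8 = 0.733 mM/s.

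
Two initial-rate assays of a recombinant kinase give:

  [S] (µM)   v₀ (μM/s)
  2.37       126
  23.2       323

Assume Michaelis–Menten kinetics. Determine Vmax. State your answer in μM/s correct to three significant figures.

In reciprocal form, 1/v = (Km/Vmax)·(1/[S]) + 1/Vmax. The two points give (1/[S], 1/v) = (0.4219, 0.007937) and (0.04310, 0.003096).
Slope = (0.007937 − 0.003096)/(0.4219 − 0.04310) = 0.01278; intercept = 0.007937 − 0.01278×0.4219 = 0.002545.
Vmax = 1/intercept = 393 μM/s; Km = slope × Vmax = 0.01278 × 393 = 5.02 µM.

393 μM/s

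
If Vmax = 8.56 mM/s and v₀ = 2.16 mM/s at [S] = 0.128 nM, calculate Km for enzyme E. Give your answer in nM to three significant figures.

0.379 nM

v/Vmax = 2.16/8.56 = 0.2523 = [S]/(Km+[S]).
So Km + [S] = [S]/0.2523 = 0.5073 nM, giving Km = 0.5073 − 0.128 = 0.379 nM.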